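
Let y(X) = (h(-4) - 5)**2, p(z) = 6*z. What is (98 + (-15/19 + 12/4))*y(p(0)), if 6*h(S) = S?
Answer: 550256/171 ≈ 3217.9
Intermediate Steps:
h(S) = S/6
y(X) = 289/9 (y(X) = ((1/6)*(-4) - 5)**2 = (-2/3 - 5)**2 = (-17/3)**2 = 289/9)
(98 + (-15/19 + 12/4))*y(p(0)) = (98 + (-15/19 + 12/4))*(289/9) = (98 + (-15*1/19 + 12*(1/4)))*(289/9) = (98 + (-15/19 + 3))*(289/9) = (98 + 42/19)*(289/9) = (1904/19)*(289/9) = 550256/171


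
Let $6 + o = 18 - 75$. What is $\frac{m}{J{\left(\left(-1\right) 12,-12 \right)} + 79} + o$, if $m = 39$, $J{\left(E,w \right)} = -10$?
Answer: $- \frac{1436}{23} \approx -62.435$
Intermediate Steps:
$o = -63$ ($o = -6 + \left(18 - 75\right) = -6 - 57 = -63$)
$\frac{m}{J{\left(\left(-1\right) 12,-12 \right)} + 79} + o = \frac{1}{-10 + 79} \cdot 39 - 63 = \frac{1}{69} \cdot 39 - 63 = \frac{13}{23} - 63 = - \frac{1436}{23}$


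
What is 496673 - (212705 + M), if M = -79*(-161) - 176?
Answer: 271425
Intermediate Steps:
M = 12543 (M = 12719 - 176 = 12543)
496673 - (212705 + M) = 496673 - (212705 + 12543) = 496673 - 1*225248 = 496673 - 225248 = 271425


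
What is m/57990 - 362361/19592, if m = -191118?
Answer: -4126283041/189356680 ≈ -21.791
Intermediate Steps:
m/57990 - 362361/19592 = -191118/57990 - 362361/19592 = -191118*1/57990 - 362361*1/19592 = -31853/9665 - 362361/19592 = -4126283041/189356680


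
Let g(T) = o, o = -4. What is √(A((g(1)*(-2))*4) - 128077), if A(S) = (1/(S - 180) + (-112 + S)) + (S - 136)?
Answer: 3*I*√78039697/74 ≈ 358.14*I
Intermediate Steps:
g(T) = -4
A(S) = -248 + 1/(-180 + S) + 2*S (A(S) = (1/(-180 + S) + (-112 + S)) + (-136 + S) = (-112 + S + 1/(-180 + S)) + (-136 + S) = -248 + 1/(-180 + S) + 2*S)
√(A((g(1)*(-2))*4) - 128077) = √((44641 - 608*(-4*(-2))*4 + 2*(-4*(-2)*4)²)/(-180 - 4*(-2)*4) - 128077) = √((44641 - 4864*4 + 2*(8*4)²)/(-180 + 8*4) - 128077) = √((44641 - 608*32 + 2*32²)/(-180 + 32) - 128077) = √((44641 - 19456 + 2*1024)/(-148) - 128077) = √(-(44641 - 19456 + 2048)/148 - 128077) = √(-1/148*27233 - 128077) = √(-27233/148 - 128077) = √(-18982629/148) = 3*I*√78039697/74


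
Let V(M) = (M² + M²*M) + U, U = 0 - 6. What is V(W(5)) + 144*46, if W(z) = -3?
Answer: 6600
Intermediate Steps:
U = -6
V(M) = -6 + M² + M³ (V(M) = (M² + M²*M) - 6 = (M² + M³) - 6 = -6 + M² + M³)
V(W(5)) + 144*46 = (-6 + (-3)² + (-3)³) + 144*46 = (-6 + 9 - 27) + 6624 = -24 + 6624 = 6600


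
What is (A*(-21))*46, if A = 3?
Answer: -2898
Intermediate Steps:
(A*(-21))*46 = (3*(-21))*46 = -63*46 = -2898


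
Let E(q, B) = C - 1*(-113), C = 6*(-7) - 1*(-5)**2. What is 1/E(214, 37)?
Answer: 1/46 ≈ 0.021739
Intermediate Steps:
C = -67 (C = -42 - 1*25 = -42 - 25 = -67)
E(q, B) = 46 (E(q, B) = -67 - 1*(-113) = -67 + 113 = 46)
1/E(214, 37) = 1/46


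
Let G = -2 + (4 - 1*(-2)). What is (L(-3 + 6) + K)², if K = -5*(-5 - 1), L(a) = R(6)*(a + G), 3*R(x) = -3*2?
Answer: 256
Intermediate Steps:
R(x) = -2 (R(x) = (-3*2)/3 = (⅓)*(-6) = -2)
G = 4 (G = -2 + (4 + 2) = -2 + 6 = 4)
L(a) = -8 - 2*a (L(a) = -2*(a + 4) = -2*(4 + a) = -8 - 2*a)
K = 30 (K = -5*(-6) = 30)
(L(-3 + 6) + K)² = ((-8 - 2*(-3 + 6)) + 30)² = ((-8 - 2*3) + 30)² = ((-8 - 6) + 30)² = (-14 + 30)² = 16² = 256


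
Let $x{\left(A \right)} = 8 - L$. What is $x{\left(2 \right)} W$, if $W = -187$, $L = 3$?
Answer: $-935$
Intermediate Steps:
$x{\left(A \right)} = 5$ ($x{\left(A \right)} = 8 - 3 = 5$)
$x{\left(2 \right)} W = 5 \left(-187\right) = -935$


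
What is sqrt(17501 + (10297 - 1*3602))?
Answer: 2*sqrt(6049) ≈ 155.55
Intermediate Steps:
sqrt(17501 + (10297 - 1*3602)) = sqrt(17501 + (10297 - 3602)) = sqrt(17501 + 6695) = sqrt(24196) = 2*sqrt(6049)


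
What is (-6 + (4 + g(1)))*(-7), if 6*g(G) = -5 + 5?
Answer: 14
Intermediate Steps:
g(G) = 0 (g(G) = (-5 + 5)/6 = (⅙)*0 = 0)
(-6 + (4 + g(1)))*(-7) = (-6 + (4 + 0))*(-7) = (-6 + 4)*(-7) = -2*(-7) = 14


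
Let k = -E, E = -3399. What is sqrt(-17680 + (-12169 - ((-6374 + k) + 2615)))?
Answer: I*sqrt(29489) ≈ 171.72*I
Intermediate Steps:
k = 3399 (k = -1*(-3399) = 3399)
sqrt(-17680 + (-12169 - ((-6374 + k) + 2615))) = sqrt(-17680 + (-12169 - ((-6374 + 3399) + 2615))) = sqrt(-17680 + (-12169 - (-2975 + 2615))) = sqrt(-17680 + (-12169 - 1*(-360))) = sqrt(-17680 + (-12169 + 360)) = sqrt(-17680 - 11809) = sqrt(-29489) = I*sqrt(29489)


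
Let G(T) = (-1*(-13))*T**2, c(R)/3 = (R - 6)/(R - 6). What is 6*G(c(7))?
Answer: 702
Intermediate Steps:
c(R) = 3 (c(R) = 3*((R - 6)/(R - 6)) = 3*((-6 + R)/(-6 + R)) = 3*1 = 3)
G(T) = 13*T**2
6*G(c(7)) = 6*(13*3**2) = 6*(13*9) = 6*117 = 702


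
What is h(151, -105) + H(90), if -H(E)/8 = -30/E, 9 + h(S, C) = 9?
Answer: 8/3 ≈ 2.6667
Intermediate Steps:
h(S, C) = 0 (h(S, C) = -9 + 9 = 0)
H(E) = 240/E (H(E) = -(-240)/E = 240/E)
h(151, -105) + H(90) = 0 + 240/90 = 0 + 240*(1/90) = 0 + 8/3 = 8/3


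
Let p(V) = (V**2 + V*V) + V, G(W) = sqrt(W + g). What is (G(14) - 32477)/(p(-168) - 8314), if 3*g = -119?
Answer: -32477/47966 + I*sqrt(231)/143898 ≈ -0.67708 + 0.00010562*I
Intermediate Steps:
g = -119/3 (g = (1/3)*(-119) = -119/3 ≈ -39.667)
G(W) = sqrt(-119/3 + W) (G(W) = sqrt(W - 119/3) = sqrt(-119/3 + W))
p(V) = V + 2*V**2 (p(V) = (V**2 + V**2) + V = 2*V**2 + V = V + 2*V**2)
(G(14) - 32477)/(p(-168) - 8314) = (sqrt(-357 + 9*14)/3 - 32477)/(-168*(1 + 2*(-168)) - 8314) = (sqrt(-357 + 126)/3 - 32477)/(-168*(1 - 336) - 8314) = (sqrt(-231)/3 - 32477)/(-168*(-335) - 8314) = ((I*sqrt(231))/3 - 32477)/(56280 - 8314) = (I*sqrt(231)/3 - 32477)/47966 = (-32477 + I*sqrt(231)/3)*(1/47966) = -32477/47966 + I*sqrt(231)/143898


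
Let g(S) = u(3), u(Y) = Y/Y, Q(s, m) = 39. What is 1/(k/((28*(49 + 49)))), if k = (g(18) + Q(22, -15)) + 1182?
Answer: 1372/611 ≈ 2.2455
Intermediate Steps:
u(Y) = 1
g(S) = 1
k = 1222 (k = (1 + 39) + 1182 = 40 + 1182 = 1222)
1/(k/((28*(49 + 49)))) = 1/(1222/((28*(49 + 49)))) = 1/(1222/((28*98))) = 1/(1222/2744) = 1/(1222*(1/2744)) = 1/(611/1372) = 1372/611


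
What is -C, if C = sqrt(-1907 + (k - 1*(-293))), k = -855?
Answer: -I*sqrt(2469) ≈ -49.689*I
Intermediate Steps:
C = I*sqrt(2469) (C = sqrt(-1907 + (-855 - 1*(-293))) = sqrt(-1907 + (-855 + 293)) = sqrt(-1907 - 562) = sqrt(-2469) = I*sqrt(2469) ≈ 49.689*I)
-C = -I*sqrt(2469)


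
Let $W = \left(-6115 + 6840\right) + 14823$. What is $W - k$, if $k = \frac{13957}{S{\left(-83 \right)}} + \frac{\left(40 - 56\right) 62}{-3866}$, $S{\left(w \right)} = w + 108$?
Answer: $\frac{724365819}{48325} \approx 14989.0$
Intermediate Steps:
$S{\left(w \right)} = 108 + w$
$W = 15548$ ($W = 725 + 14823 = 15548$)
$k = \frac{26991281}{48325}$ ($k = \frac{13957}{108 - 83} + \frac{\left(40 - 56\right) 62}{-3866} = \frac{13957}{25} + \left(-16\right) 62 \left(- \frac{1}{3866}\right) = 13957 \cdot \frac{1}{25} - - \frac{496}{1933} = \frac{13957}{25} + \frac{496}{1933} = \frac{26991281}{48325} \approx 558.54$)
$W - k = 15548 - \frac{26991281}{48325} = \frac{724365819}{48325}$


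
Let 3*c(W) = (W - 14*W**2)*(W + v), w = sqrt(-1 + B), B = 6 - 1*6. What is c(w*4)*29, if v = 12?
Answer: 77488/3 + 27376*I/3 ≈ 25829.0 + 9125.3*I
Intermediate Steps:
B = 0 (B = 6 - 6 = 0)
w = I (w = sqrt(-1 + 0) = sqrt(-1) = I ≈ 1.0*I)
c(W) = (12 + W)*(W - 14*W**2)/3 (c(W) = ((W - 14*W**2)*(W + 12))/3 = ((W - 14*W**2)*(12 + W))/3 = ((12 + W)*(W - 14*W**2))/3 = (12 + W)*(W - 14*W**2)/3)
c(w*4)*29 = ((I*4)*(12 - 167*I*4 - 14*(I*4)**2)/3)*29 = ((4*I)*(12 - 668*I - 14*(4*I)**2)/3)*29 = ((4*I)*(12 - 668*I - 14*(-16))/3)*29 = ((4*I)*(12 - 668*I + 224)/3)*29 = ((4*I)*(236 - 668*I)/3)*29 = (4*I*(236 - 668*I)/3)*29 = 116*I*(236 - 668*I)/3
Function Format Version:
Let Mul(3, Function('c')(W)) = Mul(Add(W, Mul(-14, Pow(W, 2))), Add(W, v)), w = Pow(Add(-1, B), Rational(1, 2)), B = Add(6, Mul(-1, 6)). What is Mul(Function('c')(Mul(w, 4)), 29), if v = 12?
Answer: Add(Rational(77488, 3), Mul(Rational(27376, 3), I)) ≈ Add(25829., Mul(9125.3, I))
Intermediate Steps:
B = 0 (B = Add(6, -6) = 0)
w = I (w = Pow(Add(-1, 0), Rational(1, 2)) = Pow(-1, Rational(1, 2)) = I ≈ Mul(1.0000, I))
Function('c')(W) = Mul(Rational(1, 3), Add(12, W), Add(W, Mul(-14, Pow(W, 2)))) (Function('c')(W) = Mul(Rational(1, 3), Mul(Add(W, Mul(-14, Pow(W, 2))), Add(W, 12))) = Mul(Rational(1, 3), Mul(Add(W, Mul(-14, Pow(W, 2))), Add(12, W))) = Mul(Rational(1, 3), Mul(Add(12, W), Add(W, Mul(-14, Pow(W, 2))))) = Mul(Rational(1, 3), Add(12, W), Add(W, Mul(-14, Pow(W, 2)))))
Mul(Function('c')(Mul(w, 4)), 29) = Mul(Mul(Rational(1, 3), Mul(I, 4), Add(12, Mul(-167, Mul(I, 4)), Mul(-14, Pow(Mul(I, 4), 2)))), 29) = Mul(Mul(Rational(1, 3), Mul(4, I), Add(12, Mul(-167, Mul(4, I)), Mul(-14, Pow(Mul(4, I), 2)))), 29) = Mul(Mul(Rational(1, 3), Mul(4, I), Add(12, Mul(-668, I), Mul(-14, -16))), 29) = Mul(Mul(Rational(1, 3), Mul(4, I), Add(12, Mul(-668, I), 224)), 29) = Mul(Mul(Rational(1, 3), Mul(4, I), Add(236, Mul(-668, I))), 29) = Mul(Mul(Rational(4, 3), I, Add(236, Mul(-668, I))), 29) = Mul(Rational(116, 3), I, Add(236, Mul(-668, I)))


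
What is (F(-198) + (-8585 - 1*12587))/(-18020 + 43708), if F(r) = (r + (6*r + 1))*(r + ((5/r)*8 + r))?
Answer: 13057303/635778 ≈ 20.538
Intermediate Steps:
F(r) = (1 + 7*r)*(2*r + 40/r) (F(r) = (r + (1 + 6*r))*(r + (40/r + r)) = (1 + 7*r)*(r + (r + 40/r)) = (1 + 7*r)*(2*r + 40/r))
(F(-198) + (-8585 - 1*12587))/(-18020 + 43708) = ((280 + 2*(-198) + 14*(-198)² + 40/(-198)) + (-8585 - 1*12587))/(-18020 + 43708) = ((280 - 396 + 14*39204 + 40*(-1/198)) + (-8585 - 12587))/25688 = ((280 - 396 + 548856 - 20/99) - 21172)*(1/25688) = (54325240/99 - 21172)*(1/25688) = (52229212/99)*(1/25688) = 13057303/635778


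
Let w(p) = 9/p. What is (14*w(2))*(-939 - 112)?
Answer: -66213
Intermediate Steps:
(14*w(2))*(-939 - 112) = (14*(9/2))*(-939 - 112) = (14*(9*(1/2)))*(-1051) = (14*(9/2))*(-1051) = 63*(-1051) = -66213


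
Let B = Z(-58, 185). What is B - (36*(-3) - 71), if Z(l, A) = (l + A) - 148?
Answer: 158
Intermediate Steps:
Z(l, A) = -148 + A + l (Z(l, A) = (A + l) - 148 = -148 + A + l)
B = -21 (B = -148 + 185 - 58 = -21)
B - (36*(-3) - 71) = -21 - (36*(-3) - 71) = -21 - (-108 - 71) = -21 - 1*(-179) = -21 + 179 = 158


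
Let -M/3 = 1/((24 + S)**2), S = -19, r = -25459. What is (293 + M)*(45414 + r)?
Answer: 29222102/5 ≈ 5.8444e+6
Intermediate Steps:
M = -3/25 (M = -3/(24 - 19)**2 = -3/(5**2) = -3/25 ≈ -0.12000)
(293 + M)*(45414 + r) = (293 - 3/25)*(45414 - 25459) = (7322/25)*19955 = 29222102/5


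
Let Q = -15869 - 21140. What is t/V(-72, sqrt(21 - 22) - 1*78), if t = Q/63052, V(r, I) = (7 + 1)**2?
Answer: -37009/4035328 ≈ -0.0091712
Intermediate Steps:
Q = -37009
V(r, I) = 64 (V(r, I) = 8**2 = 64)
t = -37009/63052 ≈ -0.58696
t/V(-72, sqrt(21 - 22) - 1*78) = -37009/63052/64 = -37009/63052*1/64 = -37009/4035328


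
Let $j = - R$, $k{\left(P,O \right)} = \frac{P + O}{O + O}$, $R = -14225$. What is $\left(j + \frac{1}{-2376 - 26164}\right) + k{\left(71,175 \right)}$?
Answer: $\frac{14210054549}{998900} \approx 14226.0$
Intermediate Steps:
$k{\left(P,O \right)} = \frac{O + P}{2 O}$
$j = 14225$ ($j = \left(-1\right) \left(-14225\right) = 14225$)
$\left(j + \frac{1}{-2376 - 26164}\right) + k{\left(71,175 \right)} = \left(14225 + \frac{1}{-2376 - 26164}\right) + \frac{175 + 71}{2 \cdot 175} = \left(14225 + \frac{1}{-28540}\right) + \frac{1}{2} \cdot \frac{1}{175} \cdot 246 = \left(14225 - \frac{1}{28540}\right) + \frac{123}{175} = \frac{405981499}{28540} + \frac{123}{175} = \frac{14210054549}{998900}$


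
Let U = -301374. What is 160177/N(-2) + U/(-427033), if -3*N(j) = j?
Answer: 205203197271/854066 ≈ 2.4027e+5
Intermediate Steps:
N(j) = -j/3
160177/N(-2) + U/(-427033) = 160177/((-⅓*(-2))) - 301374/(-427033) = 160177/(⅔) - 301374*(-1/427033) = 160177*(3/2) + 301374/427033 = 480531/2 + 301374/427033 = 205203197271/854066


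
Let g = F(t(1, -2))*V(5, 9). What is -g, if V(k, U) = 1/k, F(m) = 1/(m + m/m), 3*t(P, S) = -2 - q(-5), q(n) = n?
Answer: -⅒ ≈ -0.10000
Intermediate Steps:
t(P, S) = 1 (t(P, S) = (-2 - 1*(-5))/3 = (-2 + 5)/3 = (⅓)*3 = 1)
F(m) = 1/(1 + m) (F(m) = 1/(m + 1) = 1/(1 + m))
g = ⅒ (g = 1/((1 + 1)*5) = (⅕)/2 = (½)*(⅕) = ⅒ ≈ 0.10000)
-g = -1*⅒ = -⅒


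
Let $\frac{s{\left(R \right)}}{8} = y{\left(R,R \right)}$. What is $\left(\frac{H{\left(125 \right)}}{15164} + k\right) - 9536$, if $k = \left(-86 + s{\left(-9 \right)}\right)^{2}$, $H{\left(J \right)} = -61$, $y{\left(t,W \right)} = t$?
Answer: $\frac{233950131}{15164} \approx 15428.0$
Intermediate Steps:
$s{\left(R \right)} = 8 R$
$k = 24964$ ($k = \left(-86 + 8 \left(-9\right)\right)^{2} = \left(-86 - 72\right)^{2} = \left(-158\right)^{2} = 24964$)
$\left(\frac{H{\left(125 \right)}}{15164} + k\right) - 9536 = \left(- \frac{61}{15164} + 24964\right) - 9536 = \frac{378554035}{15164} - 9536 = \frac{233950131}{15164}$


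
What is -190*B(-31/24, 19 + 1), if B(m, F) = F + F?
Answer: -7600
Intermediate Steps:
B(m, F) = 2*F
-190*B(-31/24, 19 + 1) = -380*(19 + 1) = -380*20 = -190*40 = -7600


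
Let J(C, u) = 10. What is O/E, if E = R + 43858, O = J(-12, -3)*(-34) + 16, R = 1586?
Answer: -27/3787 ≈ -0.0071297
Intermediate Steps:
O = -324 (O = 10*(-34) + 16 = -340 + 16 = -324)
E = 45444 (E = 1586 + 43858 = 45444)
O/E = -324/45444 = -324*1/45444 = -27/3787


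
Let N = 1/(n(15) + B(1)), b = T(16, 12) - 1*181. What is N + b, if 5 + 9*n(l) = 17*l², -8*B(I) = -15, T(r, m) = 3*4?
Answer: -5187383/30695 ≈ -169.00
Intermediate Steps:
T(r, m) = 12
B(I) = 15/8 (B(I) = -⅛*(-15) = 15/8)
n(l) = -5/9 + 17*l²/9 (n(l) = -5/9 + (17*l²)/9 = -5/9 + 17*l²/9)
b = -169 (b = 12 - 1*181 = 12 - 181 = -169)
N = 72/30695 (N = 1/((-5/9 + (17/9)*15²) + 15/8) = 1/((-5/9 + (17/9)*225) + 15/8) = 1/((-5/9 + 425) + 15/8) = 1/(3820/9 + 15/8) = 1/(30695/72) = 72/30695 ≈ 0.0023457)
N + b = 72/30695 - 169 = -5187383/30695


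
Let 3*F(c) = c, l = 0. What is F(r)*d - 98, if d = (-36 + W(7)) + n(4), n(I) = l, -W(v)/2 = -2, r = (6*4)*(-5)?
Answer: 1182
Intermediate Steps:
r = -120 (r = 24*(-5) = -120)
W(v) = 4 (W(v) = -2*(-2) = 4)
n(I) = 0
F(c) = c/3
d = -32 (d = (-36 + 4) + 0 = -32 + 0 = -32)
F(r)*d - 98 = ((⅓)*(-120))*(-32) - 98 = -40*(-32) - 98 = 1280 - 98 = 1182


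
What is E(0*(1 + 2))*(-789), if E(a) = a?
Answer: 0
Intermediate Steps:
E(0*(1 + 2))*(-789) = (0*(1 + 2))*(-789) = (0*3)*(-789) = 0*(-789) = 0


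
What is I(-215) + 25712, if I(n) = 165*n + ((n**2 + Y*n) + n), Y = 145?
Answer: 5072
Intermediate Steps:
I(n) = n**2 + 311*n (I(n) = 165*n + ((n**2 + 145*n) + n) = 165*n + (n**2 + 146*n) = n**2 + 311*n)
I(-215) + 25712 = -215*(311 - 215) + 25712 = -215*96 + 25712 = -20640 + 25712 = 5072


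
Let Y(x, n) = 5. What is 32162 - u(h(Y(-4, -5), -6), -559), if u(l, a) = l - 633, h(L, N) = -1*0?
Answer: 32795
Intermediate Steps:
h(L, N) = 0
u(l, a) = -633 + l
32162 - u(h(Y(-4, -5), -6), -559) = 32162 - (-633 + 0) = 32162 - 1*(-633) = 32162 + 633 = 32795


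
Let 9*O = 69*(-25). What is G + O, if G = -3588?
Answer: -11339/3 ≈ -3779.7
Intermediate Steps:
O = -575/3 (O = (69*(-25))/9 = (1/9)*(-1725) = -575/3 ≈ -191.67)
G + O = -3588 - 575/3 = -11339/3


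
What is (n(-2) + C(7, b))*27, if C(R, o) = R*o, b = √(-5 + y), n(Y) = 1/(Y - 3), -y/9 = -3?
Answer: -27/5 + 189*√22 ≈ 881.09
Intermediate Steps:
y = 27 (y = -9*(-3) = 27)
n(Y) = 1/(-3 + Y)
b = √22 (b = √(-5 + 27) = √22 ≈ 4.6904)
(n(-2) + C(7, b))*27 = (1/(-3 - 2) + 7*√22)*27 = (1/(-5) + 7*√22)*27 = (-⅕ + 7*√22)*27 = -27/5 + 189*√22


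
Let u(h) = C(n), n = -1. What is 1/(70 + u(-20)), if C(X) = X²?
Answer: 1/71 ≈ 0.014085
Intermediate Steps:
u(h) = 1 (u(h) = (-1)² = 1)
1/(70 + u(-20)) = 1/(70 + 1) = 1/71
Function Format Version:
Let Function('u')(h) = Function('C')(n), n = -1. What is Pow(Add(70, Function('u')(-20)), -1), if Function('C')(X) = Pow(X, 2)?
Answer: Rational(1, 71) ≈ 0.014085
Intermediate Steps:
Function('u')(h) = 1 (Function('u')(h) = Pow(-1, 2) = 1)
Pow(Add(70, Function('u')(-20)), -1) = Pow(Add(70, 1), -1) = Pow(71, -1) = Rational(1, 71)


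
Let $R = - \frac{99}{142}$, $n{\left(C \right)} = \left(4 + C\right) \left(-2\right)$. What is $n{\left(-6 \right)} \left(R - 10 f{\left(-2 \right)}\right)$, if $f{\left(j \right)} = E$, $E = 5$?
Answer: $- \frac{14398}{71} \approx -202.79$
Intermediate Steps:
$n{\left(C \right)} = -8 - 2 C$
$f{\left(j \right)} = 5$
$R = - \frac{99}{142}$ ($R = \left(-99\right) \frac{1}{142} = - \frac{99}{142} \approx -0.69718$)
$n{\left(-6 \right)} \left(R - 10 f{\left(-2 \right)}\right) = \left(-8 - -12\right) \left(- \frac{99}{142} - 50\right) = \left(-8 + 12\right) \left(- \frac{99}{142} - 50\right) = 4 \left(- \frac{7199}{142}\right) = - \frac{14398}{71}$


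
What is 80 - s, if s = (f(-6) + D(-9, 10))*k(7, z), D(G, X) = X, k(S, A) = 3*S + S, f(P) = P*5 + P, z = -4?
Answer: 808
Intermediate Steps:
f(P) = 6*P (f(P) = 5*P + P = 6*P)
k(S, A) = 4*S
s = -728 (s = (6*(-6) + 10)*(4*7) = (-36 + 10)*28 = -26*28 = -728)
80 - s = 80 - 1*(-728) = 80 + 728 = 808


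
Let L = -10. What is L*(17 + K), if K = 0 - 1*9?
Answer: -80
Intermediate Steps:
K = -9 (K = 0 - 9 = -9)
L*(17 + K) = -10*(17 - 9) = -10*8 = -80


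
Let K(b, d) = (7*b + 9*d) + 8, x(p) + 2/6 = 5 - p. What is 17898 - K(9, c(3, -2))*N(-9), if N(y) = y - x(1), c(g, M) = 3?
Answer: 57418/3 ≈ 19139.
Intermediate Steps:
x(p) = 14/3 - p (x(p) = -⅓ + (5 - p) = 14/3 - p)
K(b, d) = 8 + 7*b + 9*d
N(y) = -11/3 + y (N(y) = y - (14/3 - 1*1) = y - (14/3 - 1) = y - 1*11/3 = y - 11/3 = -11/3 + y)
17898 - K(9, c(3, -2))*N(-9) = 17898 - (8 + 7*9 + 9*3)*(-11/3 - 9) = 17898 - (8 + 63 + 27)*(-38)/3 = 17898 - 98*(-38)/3 = 17898 - 1*(-3724/3) = 17898 + 3724/3 = 57418/3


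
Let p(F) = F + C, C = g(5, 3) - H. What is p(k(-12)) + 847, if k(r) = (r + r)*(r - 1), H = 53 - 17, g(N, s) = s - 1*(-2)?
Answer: 1128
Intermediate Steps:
g(N, s) = 2 + s (g(N, s) = s + 2 = 2 + s)
H = 36
C = -31 (C = (2 + 3) - 1*36 = 5 - 36 = -31)
k(r) = 2*r*(-1 + r) (k(r) = (2*r)*(-1 + r) = 2*r*(-1 + r))
p(F) = -31 + F (p(F) = F - 31 = -31 + F)
p(k(-12)) + 847 = (-31 + 2*(-12)*(-1 - 12)) + 847 = (-31 + 2*(-12)*(-13)) + 847 = (-31 + 312) + 847 = 281 + 847 = 1128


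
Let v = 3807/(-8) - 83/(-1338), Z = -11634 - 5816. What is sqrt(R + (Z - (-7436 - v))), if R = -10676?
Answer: I*sqrt(151567878678)/2676 ≈ 145.48*I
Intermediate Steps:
Z = -17450
v = -2546551/5352 (v = 3807*(-1/8) - 83*(-1/1338) = -3807/8 + 83/1338 = -2546551/5352 ≈ -475.81)
sqrt(R + (Z - (-7436 - v))) = sqrt(-10676 + (-17450 - (-7436 - 1*(-2546551/5352)))) = sqrt(-10676 + (-17450 - (-7436 + 2546551/5352))) = sqrt(-10676 + (-17450 - 1*(-37250921/5352))) = sqrt(-10676 + (-17450 + 37250921/5352)) = sqrt(-10676 - 56141479/5352) = sqrt(-113279431/5352) = I*sqrt(151567878678)/2676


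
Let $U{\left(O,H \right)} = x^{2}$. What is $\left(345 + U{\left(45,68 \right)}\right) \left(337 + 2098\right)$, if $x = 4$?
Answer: $879035$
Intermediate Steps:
$U{\left(O,H \right)} = 16$ ($U{\left(O,H \right)} = 4^{2} = 16$)
$\left(345 + U{\left(45,68 \right)}\right) \left(337 + 2098\right) = \left(345 + 16\right) \left(337 + 2098\right) = 361 \cdot 2435 = 879035$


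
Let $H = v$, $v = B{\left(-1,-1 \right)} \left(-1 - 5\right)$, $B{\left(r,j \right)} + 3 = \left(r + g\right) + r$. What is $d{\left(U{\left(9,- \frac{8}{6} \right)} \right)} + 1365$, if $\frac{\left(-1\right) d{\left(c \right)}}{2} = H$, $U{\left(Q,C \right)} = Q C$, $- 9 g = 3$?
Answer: $1301$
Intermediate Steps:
$g = - \frac{1}{3}$ ($g = \left(- \frac{1}{9}\right) 3 = - \frac{1}{3} \approx -0.33333$)
$U{\left(Q,C \right)} = C Q$
$B{\left(r,j \right)} = - \frac{10}{3} + 2 r$ ($B{\left(r,j \right)} = -3 + \left(\left(r - \frac{1}{3}\right) + r\right) = -3 + \left(\left(- \frac{1}{3} + r\right) + r\right) = -3 + \left(- \frac{1}{3} + 2 r\right) = - \frac{10}{3} + 2 r$)
$v = 32$ ($v = \left(- \frac{10}{3} + 2 \left(-1\right)\right) \left(-1 - 5\right) = \left(- \frac{10}{3} - 2\right) \left(-6\right) = \left(- \frac{16}{3}\right) \left(-6\right) = 32$)
$H = 32$
$d{\left(c \right)} = -64$ ($d{\left(c \right)} = \left(-2\right) 32 = -64$)
$d{\left(U{\left(9,- \frac{8}{6} \right)} \right)} + 1365 = -64 + 1365 = 1301$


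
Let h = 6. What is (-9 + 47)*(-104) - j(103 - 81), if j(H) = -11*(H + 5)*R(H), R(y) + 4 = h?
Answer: -3358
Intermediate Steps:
R(y) = 2 (R(y) = -4 + 6 = 2)
j(H) = -110 - 22*H (j(H) = -11*(H + 5)*2 = -11*(5 + H)*2 = -11*(10 + 2*H) = -110 - 22*H)
(-9 + 47)*(-104) - j(103 - 81) = (-9 + 47)*(-104) - (-110 - 22*(103 - 81)) = 38*(-104) - (-110 - 22*22) = -3952 - (-110 - 484) = -3952 - 1*(-594) = -3952 + 594 = -3358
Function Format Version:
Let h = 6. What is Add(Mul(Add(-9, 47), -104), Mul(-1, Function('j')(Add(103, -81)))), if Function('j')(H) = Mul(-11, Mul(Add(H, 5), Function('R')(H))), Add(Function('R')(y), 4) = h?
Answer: -3358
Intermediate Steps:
Function('R')(y) = 2 (Function('R')(y) = Add(-4, 6) = 2)
Function('j')(H) = Add(-110, Mul(-22, H)) (Function('j')(H) = Mul(-11, Mul(Add(H, 5), 2)) = Mul(-11, Mul(Add(5, H), 2)) = Mul(-11, Add(10, Mul(2, H))) = Add(-110, Mul(-22, H)))
Add(Mul(Add(-9, 47), -104), Mul(-1, Function('j')(Add(103, -81)))) = Add(Mul(Add(-9, 47), -104), Mul(-1, Add(-110, Mul(-22, Add(103, -81))))) = Add(Mul(38, -104), Mul(-1, Add(-110, Mul(-22, 22)))) = Add(-3952, Mul(-1, Add(-110, -484))) = Add(-3952, Mul(-1, -594)) = Add(-3952, 594) = -3358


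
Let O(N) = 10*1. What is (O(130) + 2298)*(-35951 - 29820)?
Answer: -151799468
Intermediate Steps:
O(N) = 10
(O(130) + 2298)*(-35951 - 29820) = (10 + 2298)*(-35951 - 29820) = 2308*(-65771) = -151799468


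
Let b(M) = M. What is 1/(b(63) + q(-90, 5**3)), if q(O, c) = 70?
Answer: 1/133 ≈ 0.0075188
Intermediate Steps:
1/(b(63) + q(-90, 5**3)) = 1/(63 + 70) = 1/133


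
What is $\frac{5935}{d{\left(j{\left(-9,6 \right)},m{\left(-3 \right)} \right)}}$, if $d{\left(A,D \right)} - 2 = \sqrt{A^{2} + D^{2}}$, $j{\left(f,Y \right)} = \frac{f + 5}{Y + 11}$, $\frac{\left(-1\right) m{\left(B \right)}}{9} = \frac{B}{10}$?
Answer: $- \frac{343043000}{96681} + \frac{1008950 \sqrt{212281}}{96681} \approx 1260.0$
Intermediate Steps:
$m{\left(B \right)} = - \frac{9 B}{10}$ ($m{\left(B \right)} = - 9 \frac{B}{10} = - \frac{9 B}{10}$)
$j{\left(f,Y \right)} = \frac{5 + f}{11 + Y}$
$d{\left(A,D \right)} = 2 + \sqrt{A^{2} + D^{2}}$
$\frac{5935}{d{\left(j{\left(-9,6 \right)},m{\left(-3 \right)} \right)}} = \frac{5935}{2 + \sqrt{\left(\frac{5 - 9}{11 + 6}\right)^{2} + \left(\left(- \frac{9}{10}\right) \left(-3\right)\right)^{2}}} = \frac{5935}{2 + \sqrt{\left(\frac{1}{17} \left(-4\right)\right)^{2} + \left(\frac{27}{10}\right)^{2}}} = \frac{5935}{2 + \sqrt{\left(\frac{1}{17} \left(-4\right)\right)^{2} + \frac{729}{100}}} = \frac{5935}{2 + \sqrt{\left(- \frac{4}{17}\right)^{2} + \frac{729}{100}}} = \frac{5935}{2 + \sqrt{\frac{16}{289} + \frac{729}{100}}} = \frac{5935}{2 + \sqrt{\frac{212281}{28900}}} = \frac{5935}{2 + \frac{\sqrt{212281}}{170}}$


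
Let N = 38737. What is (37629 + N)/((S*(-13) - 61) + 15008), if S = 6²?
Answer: 76366/14479 ≈ 5.2743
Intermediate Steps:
S = 36
(37629 + N)/((S*(-13) - 61) + 15008) = (37629 + 38737)/((36*(-13) - 61) + 15008) = 76366/((-468 - 61) + 15008) = 76366/(-529 + 15008) = 76366/14479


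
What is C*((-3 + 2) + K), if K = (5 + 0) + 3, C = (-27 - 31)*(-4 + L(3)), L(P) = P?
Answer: 406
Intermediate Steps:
C = 58 (C = (-27 - 31)*(-4 + 3) = -58*(-1) = 58)
K = 8 (K = 5 + 3 = 8)
C*((-3 + 2) + K) = 58*((-3 + 2) + 8) = 58*(-1 + 8) = 58*7 = 406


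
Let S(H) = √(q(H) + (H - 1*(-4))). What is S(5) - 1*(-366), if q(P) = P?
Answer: 366 + √14 ≈ 369.74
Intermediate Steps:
S(H) = √(4 + 2*H) (S(H) = √(H + (H - 1*(-4))) = √(H + (H + 4)) = √(H + (4 + H)) = √(4 + 2*H))
S(5) - 1*(-366) = √(4 + 2*5) - 1*(-366) = √(4 + 10) + 366 = √14 + 366 = 366 + √14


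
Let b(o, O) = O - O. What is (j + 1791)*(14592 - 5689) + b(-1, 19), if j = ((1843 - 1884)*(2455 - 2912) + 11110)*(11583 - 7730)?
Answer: 1023865316646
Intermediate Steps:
b(o, O) = 0
j = 115000491 (j = (-41*(-457) + 11110)*3853 = (18737 + 11110)*3853 = 29847*3853 = 115000491)
(j + 1791)*(14592 - 5689) + b(-1, 19) = (115000491 + 1791)*(14592 - 5689) + 0 = 115002282*8903 + 0 = 1023865316646 + 0 = 1023865316646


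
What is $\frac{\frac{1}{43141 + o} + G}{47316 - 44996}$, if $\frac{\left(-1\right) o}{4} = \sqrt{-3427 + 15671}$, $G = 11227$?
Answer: $\frac{522322135873}{107935098666} + \frac{\sqrt{3061}}{539675493330} \approx 4.8392$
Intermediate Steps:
$o = - 8 \sqrt{3061}$ ($o = - 4 \sqrt{-3427 + 15671} = - 4 \sqrt{12244} = - 4 \cdot 2 \sqrt{3061} = - 8 \sqrt{3061} \approx -442.61$)
$\frac{\frac{1}{43141 + o} + G}{47316 - 44996} = \frac{\frac{1}{43141 - 8 \sqrt{3061}} + 11227}{47316 - 44996} = \frac{11227 + \frac{1}{43141 - 8 \sqrt{3061}}}{2320} = \left(11227 + \frac{1}{43141 - 8 \sqrt{3061}}\right) \frac{1}{2320} = \frac{11227}{2320} + \frac{1}{2320 \left(43141 - 8 \sqrt{3061}\right)}$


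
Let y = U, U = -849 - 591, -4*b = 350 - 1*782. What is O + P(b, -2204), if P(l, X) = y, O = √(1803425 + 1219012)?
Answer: -1440 + √3022437 ≈ 298.52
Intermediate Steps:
b = 108 (b = -(350 - 1*782)/4 = -(350 - 782)/4 = -¼*(-432) = 108)
O = √3022437 ≈ 1738.5
U = -1440
y = -1440
P(l, X) = -1440
O + P(b, -2204) = √3022437 - 1440 = -1440 + √3022437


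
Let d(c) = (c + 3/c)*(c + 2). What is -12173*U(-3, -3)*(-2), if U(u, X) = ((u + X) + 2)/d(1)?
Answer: -24346/3 ≈ -8115.3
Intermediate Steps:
d(c) = (2 + c)*(c + 3/c) (d(c) = (c + 3/c)*(2 + c) = (2 + c)*(c + 3/c))
U(u, X) = 1/6 + X/12 + u/12 (U(u, X) = ((u + X) + 2)/(3 + 1**2 + 2*1 + 6/1) = ((X + u) + 2)/(3 + 1 + 2 + 6*1) = (2 + X + u)/(3 + 1 + 2 + 6) = (2 + X + u)/12 = (2 + X + u)*(1/12) = 1/6 + X/12 + u/12)
-12173*U(-3, -3)*(-2) = -12173*(1/6 + (1/12)*(-3) + (1/12)*(-3))*(-2) = -12173*(1/6 - 1/4 - 1/4)*(-2) = -(-12173)*(-2)/3 = -12173*2/3 = -24346/3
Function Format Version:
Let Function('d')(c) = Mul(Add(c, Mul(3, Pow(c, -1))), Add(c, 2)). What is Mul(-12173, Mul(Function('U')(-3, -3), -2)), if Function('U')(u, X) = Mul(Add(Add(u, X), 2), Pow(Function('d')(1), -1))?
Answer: Rational(-24346, 3) ≈ -8115.3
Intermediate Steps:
Function('d')(c) = Mul(Add(2, c), Add(c, Mul(3, Pow(c, -1)))) (Function('d')(c) = Mul(Add(c, Mul(3, Pow(c, -1))), Add(2, c)) = Mul(Add(2, c), Add(c, Mul(3, Pow(c, -1)))))
Function('U')(u, X) = Add(Rational(1, 6), Mul(Rational(1, 12), X), Mul(Rational(1, 12), u)) (Function('U')(u, X) = Mul(Add(Add(u, X), 2), Pow(Add(3, Pow(1, 2), Mul(2, 1), Mul(6, Pow(1, -1))), -1)) = Mul(Add(Add(X, u), 2), Pow(Add(3, 1, 2, Mul(6, 1)), -1)) = Mul(Add(2, X, u), Pow(Add(3, 1, 2, 6), -1)) = Mul(Add(2, X, u), Pow(12, -1)) = Mul(Add(2, X, u), Rational(1, 12)) = Add(Rational(1, 6), Mul(Rational(1, 12), X), Mul(Rational(1, 12), u)))
Mul(-12173, Mul(Function('U')(-3, -3), -2)) = Mul(-12173, Mul(Add(Rational(1, 6), Mul(Rational(1, 12), -3), Mul(Rational(1, 12), -3)), -2)) = Mul(-12173, Mul(Add(Rational(1, 6), Rational(-1, 4), Rational(-1, 4)), -2)) = Mul(-12173, Mul(Rational(-1, 3), -2)) = Mul(-12173, Rational(2, 3)) = Rational(-24346, 3)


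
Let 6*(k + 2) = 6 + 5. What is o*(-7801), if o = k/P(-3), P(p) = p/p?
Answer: 7801/6 ≈ 1300.2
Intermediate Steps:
P(p) = 1
k = -1/6 (k = -2 + (6 + 5)/6 = -2 + (1/6)*11 = -2 + 11/6 = -1/6 ≈ -0.16667)
o = -1/6 (o = -1/6/1 = -1/6*1 = -1/6 ≈ -0.16667)
o*(-7801) = -1/6*(-7801) = 7801/6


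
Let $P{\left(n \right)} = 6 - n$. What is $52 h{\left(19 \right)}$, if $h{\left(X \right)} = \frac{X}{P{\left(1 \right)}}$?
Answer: $\frac{988}{5} \approx 197.6$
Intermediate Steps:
$h{\left(X \right)} = \frac{X}{5}$ ($h{\left(X \right)} = \frac{X}{6 - 1} = \frac{X}{5}$)
$52 h{\left(19 \right)} = 52 \cdot \frac{1}{5} \cdot 19 = 52 \cdot \frac{19}{5} = \frac{988}{5}$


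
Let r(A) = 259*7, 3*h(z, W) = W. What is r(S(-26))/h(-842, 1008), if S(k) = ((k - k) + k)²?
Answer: 259/48 ≈ 5.3958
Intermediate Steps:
h(z, W) = W/3
S(k) = k² (S(k) = (0 + k)² = k²)
r(A) = 1813
r(S(-26))/h(-842, 1008) = 1813/(((⅓)*1008)) = 1813/336 = 1813*(1/336) = 259/48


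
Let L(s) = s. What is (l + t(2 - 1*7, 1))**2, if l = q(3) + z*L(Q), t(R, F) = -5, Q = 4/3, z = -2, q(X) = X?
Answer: 196/9 ≈ 21.778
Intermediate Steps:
Q = 4/3 (Q = 4*(1/3) = 4/3 ≈ 1.3333)
l = 1/3 (l = 3 - 2*4/3 = 3 - 8/3 = 1/3 ≈ 0.33333)
(l + t(2 - 1*7, 1))**2 = (1/3 - 5)**2 = (-14/3)**2 = 196/9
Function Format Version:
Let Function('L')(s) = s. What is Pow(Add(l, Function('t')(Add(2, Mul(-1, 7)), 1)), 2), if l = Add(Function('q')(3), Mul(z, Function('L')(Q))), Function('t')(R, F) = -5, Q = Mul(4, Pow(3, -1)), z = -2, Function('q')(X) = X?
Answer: Rational(196, 9) ≈ 21.778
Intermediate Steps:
Q = Rational(4, 3) (Q = Mul(4, Rational(1, 3)) = Rational(4, 3) ≈ 1.3333)
l = Rational(1, 3) (l = Add(3, Mul(-2, Rational(4, 3))) = Add(3, Rational(-8, 3)) = Rational(1, 3) ≈ 0.33333)
Pow(Add(l, Function('t')(Add(2, Mul(-1, 7)), 1)), 2) = Pow(Add(Rational(1, 3), -5), 2) = Pow(Rational(-14, 3), 2) = Rational(196, 9)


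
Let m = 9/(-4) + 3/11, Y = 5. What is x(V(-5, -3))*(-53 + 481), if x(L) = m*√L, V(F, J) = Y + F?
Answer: 0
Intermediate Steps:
V(F, J) = 5 + F
m = -87/44 (m = 9*(-¼) + 3*(1/11) = -9/4 + 3/11 = -87/44 ≈ -1.9773)
x(L) = -87*√L/44
x(V(-5, -3))*(-53 + 481) = (-87*√(5 - 5)/44)*(-53 + 481) = -87*√0/44*428 = -87/44*0*428 = 0*428 = 0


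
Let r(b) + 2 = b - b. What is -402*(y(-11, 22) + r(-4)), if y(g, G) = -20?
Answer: 8844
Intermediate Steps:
r(b) = -2 (r(b) = -2 + (b - b) = -2 + 0 = -2)
-402*(y(-11, 22) + r(-4)) = -402*(-20 - 2) = -402*(-22) = 8844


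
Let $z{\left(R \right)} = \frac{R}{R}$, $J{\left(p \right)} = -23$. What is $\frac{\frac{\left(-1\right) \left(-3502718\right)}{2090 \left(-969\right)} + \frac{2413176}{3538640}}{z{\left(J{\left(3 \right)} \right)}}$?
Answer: $- \frac{93845873207}{89581113930} \approx -1.0476$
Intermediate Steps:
$z{\left(R \right)} = 1$
$\frac{\frac{\left(-1\right) \left(-3502718\right)}{2090 \left(-969\right)} + \frac{2413176}{3538640}}{z{\left(J{\left(3 \right)} \right)}} = \frac{\frac{\left(-1\right) \left(-3502718\right)}{2090 \left(-969\right)} + \frac{2413176}{3538640}}{1} = \left(\frac{3502718}{-2025210} + 2413176 \cdot \frac{1}{3538640}\right) 1 = \left(3502718 \left(- \frac{1}{2025210}\right) + \frac{301647}{442330}\right) 1 = \left(- \frac{1751359}{1012605} + \frac{301647}{442330}\right) 1 = \left(- \frac{93845873207}{89581113930}\right) 1 = - \frac{93845873207}{89581113930}$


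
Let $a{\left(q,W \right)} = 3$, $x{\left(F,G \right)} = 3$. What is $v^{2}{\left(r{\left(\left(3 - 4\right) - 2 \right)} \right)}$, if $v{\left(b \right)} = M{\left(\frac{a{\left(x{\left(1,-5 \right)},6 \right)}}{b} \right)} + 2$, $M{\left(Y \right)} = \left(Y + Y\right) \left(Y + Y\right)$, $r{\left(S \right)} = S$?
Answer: $36$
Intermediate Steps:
$M{\left(Y \right)} = 4 Y^{2}$ ($M{\left(Y \right)} = 2 Y 2 Y = 4 Y^{2}$)
$v{\left(b \right)} = 2 + \frac{36}{b^{2}}$ ($v{\left(b \right)} = 4 \left(\frac{3}{b}\right)^{2} + 2 = 4 \frac{9}{b^{2}} + 2 = \frac{36}{b^{2}} + 2 = 2 + \frac{36}{b^{2}}$)
$v^{2}{\left(r{\left(\left(3 - 4\right) - 2 \right)} \right)} = \left(2 + \frac{36}{\left(\left(3 - 4\right) - 2\right)^{2}}\right)^{2} = \left(2 + \frac{36}{\left(-1 - 2\right)^{2}}\right)^{2} = \left(2 + \frac{36}{9}\right)^{2} = \left(2 + 36 \cdot \frac{1}{9}\right)^{2} = \left(2 + 4\right)^{2} = 6^{2} = 36$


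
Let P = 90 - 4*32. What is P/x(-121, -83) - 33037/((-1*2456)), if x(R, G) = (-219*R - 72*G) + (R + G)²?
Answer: 2447651039/181967496 ≈ 13.451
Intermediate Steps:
P = -38 (P = 90 - 128 = -38)
x(R, G) = (G + R)² - 219*R - 72*G (x(R, G) = (-219*R - 72*G) + (G + R)² = (G + R)² - 219*R - 72*G)
P/x(-121, -83) - 33037/((-1*2456)) = -38/((-83 - 121)² - 219*(-121) - 72*(-83)) - 33037/((-1*2456)) = -38/((-204)² + 26499 + 5976) - 33037/(-2456) = -38/(41616 + 26499 + 5976) - 33037*(-1/2456) = -38/74091 + 33037/2456 = 2447651039/181967496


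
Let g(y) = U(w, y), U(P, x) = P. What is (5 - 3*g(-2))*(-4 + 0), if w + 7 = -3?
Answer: -140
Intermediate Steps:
w = -10 (w = -7 - 3 = -10)
g(y) = -10
(5 - 3*g(-2))*(-4 + 0) = (5 - 3*(-10))*(-4 + 0) = (5 + 30)*(-4) = 35*(-4) = -140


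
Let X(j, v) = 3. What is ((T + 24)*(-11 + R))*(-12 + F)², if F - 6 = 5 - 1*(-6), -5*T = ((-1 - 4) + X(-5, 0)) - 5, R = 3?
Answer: -5080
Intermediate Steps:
T = 7/5 (T = -(((-1 - 4) + 3) - 5)/5 = -((-5 + 3) - 5)/5 = -(-2 - 5)/5 = -⅕*(-7) = 7/5 ≈ 1.4000)
F = 17 (F = 6 + (5 - 1*(-6)) = 6 + (5 + 6) = 6 + 11 = 17)
((T + 24)*(-11 + R))*(-12 + F)² = ((7/5 + 24)*(-11 + 3))*(-12 + 17)² = ((127/5)*(-8))*5² = -1016/5*25 = -5080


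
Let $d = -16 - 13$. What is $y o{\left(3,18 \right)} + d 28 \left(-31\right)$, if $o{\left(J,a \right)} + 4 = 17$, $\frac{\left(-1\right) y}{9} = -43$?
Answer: $30203$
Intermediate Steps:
$y = 387$ ($y = \left(-9\right) \left(-43\right) = 387$)
$o{\left(J,a \right)} = 13$ ($o{\left(J,a \right)} = -4 + 17 = 13$)
$d = -29$
$y o{\left(3,18 \right)} + d 28 \left(-31\right) = 387 \cdot 13 + \left(-29\right) 28 \left(-31\right) = 5031 - -25172 = 5031 + 25172 = 30203$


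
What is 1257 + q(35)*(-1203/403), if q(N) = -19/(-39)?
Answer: 6577804/5239 ≈ 1255.5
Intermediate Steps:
q(N) = 19/39 (q(N) = -19*(-1/39) = 19/39)
1257 + q(35)*(-1203/403) = 1257 + 19*(-1203/403)/39 = 1257 + 19*(-1203*1/403)/39 = 1257 + (19/39)*(-1203/403) = 1257 - 7619/5239 = 6577804/5239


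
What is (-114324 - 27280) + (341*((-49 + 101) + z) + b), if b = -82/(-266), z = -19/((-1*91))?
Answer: -30578722/247 ≈ -1.2380e+5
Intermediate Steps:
z = 19/91 (z = -19/(-91) = -19*(-1/91) = 19/91 ≈ 0.20879)
b = 41/133 (b = -82*(-1/266) = 41/133 ≈ 0.30827)
(-114324 - 27280) + (341*((-49 + 101) + z) + b) = (-114324 - 27280) + (341*((-49 + 101) + 19/91) + 41/133) = -141604 + (341*(52 + 19/91) + 41/133) = -141604 + (341*(4751/91) + 41/133) = -141604 + (1620091/91 + 41/133) = -141604 + 4397466/247 = -30578722/247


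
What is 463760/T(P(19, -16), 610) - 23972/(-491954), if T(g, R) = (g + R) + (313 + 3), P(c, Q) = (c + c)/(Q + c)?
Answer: 1944639961/3935632 ≈ 494.11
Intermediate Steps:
P(c, Q) = 2*c/(Q + c) (P(c, Q) = (2*c)/(Q + c) = 2*c/(Q + c))
T(g, R) = 316 + R + g (T(g, R) = (R + g) + 316 = 316 + R + g)
463760/T(P(19, -16), 610) - 23972/(-491954) = 463760/(316 + 610 + 2*19/(-16 + 19)) - 23972/(-491954) = 463760/(316 + 610 + 2*19/3) - 23972*(-1/491954) = 463760/(316 + 610 + 2*19*(⅓)) + 11986/245977 = 463760/(316 + 610 + 38/3) + 11986/245977 = 463760/(2816/3) + 11986/245977 = 463760*(3/2816) + 11986/245977 = 7905/16 + 11986/245977 = 1944639961/3935632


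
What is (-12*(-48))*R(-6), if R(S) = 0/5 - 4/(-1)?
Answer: 2304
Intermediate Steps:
R(S) = 4 (R(S) = 0*(⅕) - 4*(-1) = 0 + 4 = 4)
(-12*(-48))*R(-6) = -12*(-48)*4 = 576*4 = 2304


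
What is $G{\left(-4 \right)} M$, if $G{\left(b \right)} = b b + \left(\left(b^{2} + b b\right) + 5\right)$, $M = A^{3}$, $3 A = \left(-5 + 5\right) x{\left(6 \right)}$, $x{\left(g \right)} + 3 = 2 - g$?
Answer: $0$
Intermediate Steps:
$x{\left(g \right)} = -1 - g$ ($x{\left(g \right)} = -3 - \left(-2 + g\right) = -1 - g$)
$A = 0$ ($A = \frac{\left(-5 + 5\right) \left(-1 - 6\right)}{3} = \frac{0 \left(-1 - 6\right)}{3} = \frac{0 \left(-7\right)}{3} = \frac{1}{3} \cdot 0 = 0$)
$M = 0$ ($M = 0^{3} = 0$)
$G{\left(b \right)} = 5 + 3 b^{2}$ ($G{\left(b \right)} = b^{2} + \left(\left(b^{2} + b^{2}\right) + 5\right) = b^{2} + \left(2 b^{2} + 5\right) = b^{2} + \left(5 + 2 b^{2}\right) = 5 + 3 b^{2}$)
$G{\left(-4 \right)} M = \left(5 + 3 \left(-4\right)^{2}\right) 0 = \left(5 + 3 \cdot 16\right) 0 = \left(5 + 48\right) 0 = 53 \cdot 0 = 0$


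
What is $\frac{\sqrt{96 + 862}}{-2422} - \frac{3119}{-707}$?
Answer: $\frac{3119}{707} - \frac{\sqrt{958}}{2422} \approx 4.3988$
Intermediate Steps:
$\frac{\sqrt{96 + 862}}{-2422} - \frac{3119}{-707} = \sqrt{958} \left(- \frac{1}{2422}\right) - - \frac{3119}{707} = - \frac{\sqrt{958}}{2422} + \frac{3119}{707} = \frac{3119}{707} - \frac{\sqrt{958}}{2422}$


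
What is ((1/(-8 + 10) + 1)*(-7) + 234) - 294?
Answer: -141/2 ≈ -70.500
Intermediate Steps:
((1/(-8 + 10) + 1)*(-7) + 234) - 294 = ((1/2 + 1)*(-7) + 234) - 294 = ((½ + 1)*(-7) + 234) - 294 = ((3/2)*(-7) + 234) - 294 = (-21/2 + 234) - 294 = 447/2 - 294 = -141/2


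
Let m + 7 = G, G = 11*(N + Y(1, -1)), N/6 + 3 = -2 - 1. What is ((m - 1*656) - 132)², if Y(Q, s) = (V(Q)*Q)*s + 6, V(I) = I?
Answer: 1290496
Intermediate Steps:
N = -36 (N = -18 + 6*(-2 - 1) = -18 + 6*(-3) = -18 - 18 = -36)
Y(Q, s) = 6 + s*Q² (Y(Q, s) = (Q*Q)*s + 6 = Q²*s + 6 = s*Q² + 6 = 6 + s*Q²)
G = -341 (G = 11*(-36 + (6 - 1*1²)) = 11*(-36 + (6 - 1*1)) = 11*(-36 + (6 - 1)) = 11*(-36 + 5) = 11*(-31) = -341)
m = -348 (m = -7 - 341 = -348)
((m - 1*656) - 132)² = ((-348 - 1*656) - 132)² = ((-348 - 656) - 132)² = (-1004 - 132)² = (-1136)² = 1290496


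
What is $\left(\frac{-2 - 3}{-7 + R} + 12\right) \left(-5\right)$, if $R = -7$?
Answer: $- \frac{865}{14} \approx -61.786$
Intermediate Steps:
$\left(\frac{-2 - 3}{-7 + R} + 12\right) \left(-5\right) = \left(\frac{-2 - 3}{-7 - 7} + 12\right) \left(-5\right) = \left(- \frac{5}{-14} + 12\right) \left(-5\right) = \left(\left(-5\right) \left(- \frac{1}{14}\right) + 12\right) \left(-5\right) = \left(\frac{5}{14} + 12\right) \left(-5\right) = \frac{173}{14} \left(-5\right) = - \frac{865}{14}$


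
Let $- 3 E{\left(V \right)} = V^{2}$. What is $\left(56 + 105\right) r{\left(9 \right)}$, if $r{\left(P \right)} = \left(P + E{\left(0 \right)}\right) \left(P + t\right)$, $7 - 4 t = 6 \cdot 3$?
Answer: $\frac{36225}{4} \approx 9056.3$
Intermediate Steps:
$E{\left(V \right)} = - \frac{V^{2}}{3}$
$t = - \frac{11}{4}$ ($t = \frac{7}{4} - \frac{6 \cdot 3}{4} = \frac{7}{4} - \frac{9}{2} = - \frac{11}{4} \approx -2.75$)
$r{\left(P \right)} = P \left(- \frac{11}{4} + P\right)$ ($r{\left(P \right)} = \left(P - \frac{0^{2}}{3}\right) \left(P - \frac{11}{4}\right) = \left(P - 0\right) \left(- \frac{11}{4} + P\right) = \left(P + 0\right) \left(- \frac{11}{4} + P\right) = P \left(- \frac{11}{4} + P\right)$)
$\left(56 + 105\right) r{\left(9 \right)} = \left(56 + 105\right) \frac{1}{4} \cdot 9 \left(-11 + 4 \cdot 9\right) = 161 \cdot \frac{1}{4} \cdot 9 \left(-11 + 36\right) = 161 \cdot \frac{1}{4} \cdot 9 \cdot 25 = 161 \cdot \frac{225}{4} = \frac{36225}{4}$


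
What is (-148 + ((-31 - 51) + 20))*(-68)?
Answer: 14280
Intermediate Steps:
(-148 + ((-31 - 51) + 20))*(-68) = (-148 + (-82 + 20))*(-68) = (-148 - 62)*(-68) = -210*(-68) = 14280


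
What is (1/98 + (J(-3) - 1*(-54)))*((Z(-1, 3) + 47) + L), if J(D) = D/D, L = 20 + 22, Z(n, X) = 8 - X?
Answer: 253377/49 ≈ 5171.0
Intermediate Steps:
L = 42
J(D) = 1
(1/98 + (J(-3) - 1*(-54)))*((Z(-1, 3) + 47) + L) = (1/98 + (1 - 1*(-54)))*(((8 - 1*3) + 47) + 42) = (1/98 + (1 + 54))*(((8 - 3) + 47) + 42) = (1/98 + 55)*((5 + 47) + 42) = 5391*(52 + 42)/98 = (5391/98)*94 = 253377/49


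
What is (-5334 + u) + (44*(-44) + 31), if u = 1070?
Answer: -6169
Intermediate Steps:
(-5334 + u) + (44*(-44) + 31) = (-5334 + 1070) + (44*(-44) + 31) = -4264 + (-1936 + 31) = -4264 - 1905 = -6169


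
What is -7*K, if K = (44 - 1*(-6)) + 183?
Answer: -1631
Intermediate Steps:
K = 233 (K = (44 + 6) + 183 = 50 + 183 = 233)
-7*K = -7*233 = -1631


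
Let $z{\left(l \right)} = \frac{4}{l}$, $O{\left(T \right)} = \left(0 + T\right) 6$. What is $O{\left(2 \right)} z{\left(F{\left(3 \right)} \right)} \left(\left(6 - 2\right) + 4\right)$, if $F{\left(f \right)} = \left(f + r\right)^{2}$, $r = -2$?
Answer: $384$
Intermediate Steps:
$O{\left(T \right)} = 6 T$ ($O{\left(T \right)} = T 6 = 6 T$)
$F{\left(f \right)} = \left(-2 + f\right)^{2}$ ($F{\left(f \right)} = \left(f - 2\right)^{2} = \left(-2 + f\right)^{2}$)
$O{\left(2 \right)} z{\left(F{\left(3 \right)} \right)} \left(\left(6 - 2\right) + 4\right) = 6 \cdot 2 \frac{4}{\left(-2 + 3\right)^{2}} \left(\left(6 - 2\right) + 4\right) = 12 \frac{4}{1^{2}} \left(4 + 4\right) = 12 \cdot \frac{4}{1} \cdot 8 = 12 \cdot 4 \cdot 1 \cdot 8 = 12 \cdot 4 \cdot 8 = 48 \cdot 8 = 384$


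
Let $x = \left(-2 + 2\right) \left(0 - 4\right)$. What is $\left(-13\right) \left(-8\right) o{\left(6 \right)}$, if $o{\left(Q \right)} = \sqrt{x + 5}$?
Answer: $104 \sqrt{5} \approx 232.55$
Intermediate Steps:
$x = 0$ ($x = 0 \left(-4\right) = 0$)
$o{\left(Q \right)} = \sqrt{5}$ ($o{\left(Q \right)} = \sqrt{0 + 5} = \sqrt{5}$)
$\left(-13\right) \left(-8\right) o{\left(6 \right)} = \left(-13\right) \left(-8\right) \sqrt{5} = 104 \sqrt{5}$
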